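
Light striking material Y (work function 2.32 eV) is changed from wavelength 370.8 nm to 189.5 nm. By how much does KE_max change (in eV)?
3.1990 eV

Using Einstein's equation: KE_max = hc/λ - φ

For λ₁ = 370.8 nm:
KE₁ = hc/λ₁ - φ = 3.3437 - 2.32 = 1.0237 eV

For λ₂ = 189.5 nm:
KE₂ = hc/λ₂ - φ = 6.5427 - 2.32 = 4.2227 eV

Change in KE:
ΔKE = KE₂ - KE₁ = 4.2227 - 1.0237 = 3.1990 eV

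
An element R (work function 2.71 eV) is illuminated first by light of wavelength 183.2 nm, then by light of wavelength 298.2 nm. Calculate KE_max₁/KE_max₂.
2.8028

Using Einstein's equation: KE_max = hc/λ - φ

For λ₁ = 183.2 nm:
E₁ = hc/λ₁ = 6.7677 eV
KE₁ = E₁ - φ = 6.7677 - 2.71 = 4.0577 eV

For λ₂ = 298.2 nm:
E₂ = hc/λ₂ = 4.1578 eV
KE₂ = E₂ - φ = 4.1578 - 2.71 = 1.4478 eV

Ratio: KE₁/KE₂ = 4.0577/1.4478 = 2.8028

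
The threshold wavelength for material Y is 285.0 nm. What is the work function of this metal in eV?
4.35 eV

At the threshold wavelength, photon energy equals work function:
φ = hc/λ₀

Calculating:
φ = (6.626×10⁻³⁴ J·s)(3×10⁸ m/s) / (285.0×10⁻⁹ m)
φ = 4.35 eV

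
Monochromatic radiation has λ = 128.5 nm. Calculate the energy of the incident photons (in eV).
9.6486 eV

Using E = hf = hc/λ:

E = hc/λ = (6.626×10⁻³⁴ J·s)(3×10⁸ m/s) / (128.5×10⁻⁹ m)
E = 9.6486 eV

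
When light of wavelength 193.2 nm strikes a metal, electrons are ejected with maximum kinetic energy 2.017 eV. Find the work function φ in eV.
4.40 eV

From Einstein's photoelectric equation: KE_max = hf - φ = hc/λ - φ

Rearranging for φ:
φ = hc/λ - KE_max

Calculate photon energy:
E_photon = hc/λ = 6.4174 eV

Therefore:
φ = 6.4174 - 2.017 = 4.40 eV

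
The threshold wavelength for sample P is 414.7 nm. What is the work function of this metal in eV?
2.99 eV

At the threshold wavelength, photon energy equals work function:
φ = hc/λ₀

Calculating:
φ = (6.626×10⁻³⁴ J·s)(3×10⁸ m/s) / (414.7×10⁻⁹ m)
φ = 2.99 eV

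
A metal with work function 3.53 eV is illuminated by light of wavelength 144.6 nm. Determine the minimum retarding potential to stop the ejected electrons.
5.0443 V

The stopping potential V_s satisfies: eV_s = KE_max

First, find KE_max using Einstein's equation:
E_photon = hc/λ = 8.5743 eV
KE_max = E_photon - φ = 8.5743 - 3.53 = 5.0443 eV

Since eV_s = KE_max:
V_s = KE_max/e = 5.0443 V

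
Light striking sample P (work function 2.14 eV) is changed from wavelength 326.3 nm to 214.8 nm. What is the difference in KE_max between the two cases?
1.9724 eV

Using Einstein's equation: KE_max = hc/λ - φ

For λ₁ = 326.3 nm:
KE₁ = hc/λ₁ - φ = 3.7997 - 2.14 = 1.6597 eV

For λ₂ = 214.8 nm:
KE₂ = hc/λ₂ - φ = 5.7721 - 2.14 = 3.6321 eV

Change in KE:
ΔKE = KE₂ - KE₁ = 3.6321 - 1.6597 = 1.9724 eV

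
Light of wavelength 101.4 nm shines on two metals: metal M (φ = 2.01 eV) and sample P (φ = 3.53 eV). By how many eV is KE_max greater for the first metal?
1.5200 eV

Using KE_max = hc/λ - φ for each metal:

Photon energy: E = hc/λ = 12.2272 eV

For metal M (φ₁ = 2.01 eV):
KE₁ = E - φ₁ = 12.2272 - 2.01 = 10.2172 eV

For sample P (φ₂ = 3.53 eV):
KE₂ = E - φ₂ = 12.2272 - 3.53 = 8.6972 eV

Difference:
ΔKE = KE₁ - KE₂ = 10.2172 - 8.6972 = 1.5200 eV

Note: The difference equals the difference in work functions: 3.53 - 2.01 = 1.52 eV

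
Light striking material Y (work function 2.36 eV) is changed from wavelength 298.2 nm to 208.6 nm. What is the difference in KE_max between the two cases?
1.7859 eV

Using Einstein's equation: KE_max = hc/λ - φ

For λ₁ = 298.2 nm:
KE₁ = hc/λ₁ - φ = 4.1578 - 2.36 = 1.7978 eV

For λ₂ = 208.6 nm:
KE₂ = hc/λ₂ - φ = 5.9436 - 2.36 = 3.5836 eV

Change in KE:
ΔKE = KE₂ - KE₁ = 3.5836 - 1.7978 = 1.7859 eV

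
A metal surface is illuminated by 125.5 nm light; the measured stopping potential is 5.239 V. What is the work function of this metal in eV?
4.64 eV

The stopping potential gives the maximum kinetic energy: KE_max = eV_s = 5.239 eV

From Einstein's photoelectric equation: KE_max = hc/λ - φ
Rearranging: φ = hc/λ - KE_max

Calculate photon energy:
E_photon = hc/λ = (6.626×10⁻³⁴ J·s)(3×10⁸ m/s) / (125.5×10⁻⁹ m) = 9.8792 eV

Therefore:
φ = 9.8792 - 5.239 = 4.64 eV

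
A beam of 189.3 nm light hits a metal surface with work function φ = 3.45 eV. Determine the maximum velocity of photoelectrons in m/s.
1.0442e+06 m/s

First, find the maximum kinetic energy:
E_photon = hc/λ = 6.5496 eV
KE_max = E_photon - φ = 6.5496 - 3.45 = 3.0996 eV

Convert to Joules: KE_max = 3.0996 × 1.602×10⁻¹⁹ J = 4.9661e-19 J

Then use KE = ½mv² to find velocity:
v = √(2·KE/m) = √(2 × 4.9661e-19 J / 9.109e-31 kg)
v = 1.0442e+06 m/s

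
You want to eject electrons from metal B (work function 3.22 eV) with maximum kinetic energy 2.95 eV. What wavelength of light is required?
200.95 nm

From Einstein's equation: KE_max = hc/λ - φ

Rearranging for λ:
hc/λ = KE_max + φ
λ = hc/(KE_max + φ)

Required photon energy:
E_photon = KE_max + φ = 2.95 + 3.22 = 6.17 eV

Required wavelength:
λ = hc/E_photon = (6.626×10⁻³⁴)(3×10⁸) / (6.17 × 1.602×10⁻¹⁹)
λ = 200.95 nm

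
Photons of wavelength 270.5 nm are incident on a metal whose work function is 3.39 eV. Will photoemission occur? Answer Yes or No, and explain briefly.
Yes

For photoemission, the photon energy must exceed the work function.

Photon energy: E = hc/λ = 4.5835 eV
Work function: φ = 3.39 eV

Since E_photon (4.5835 eV) > φ (3.39 eV), photoemission WILL occur.
The threshold wavelength is λ₀ = hc/φ = 365.7 nm.
Since 270.5 nm < 365.7 nm, the light has sufficient energy.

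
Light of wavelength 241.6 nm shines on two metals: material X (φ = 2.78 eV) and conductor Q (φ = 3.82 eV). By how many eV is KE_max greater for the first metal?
1.0400 eV

Using KE_max = hc/λ - φ for each metal:

Photon energy: E = hc/λ = 5.1318 eV

For material X (φ₁ = 2.78 eV):
KE₁ = E - φ₁ = 5.1318 - 2.78 = 2.3518 eV

For conductor Q (φ₂ = 3.82 eV):
KE₂ = E - φ₂ = 5.1318 - 3.82 = 1.3118 eV

Difference:
ΔKE = KE₁ - KE₂ = 2.3518 - 1.3118 = 1.0400 eV

Note: The difference equals the difference in work functions: 3.82 - 2.78 = 1.04 eV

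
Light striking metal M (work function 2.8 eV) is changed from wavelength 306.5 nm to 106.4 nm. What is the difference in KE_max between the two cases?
7.6075 eV

Using Einstein's equation: KE_max = hc/λ - φ

For λ₁ = 306.5 nm:
KE₁ = hc/λ₁ - φ = 4.0452 - 2.8 = 1.2452 eV

For λ₂ = 106.4 nm:
KE₂ = hc/λ₂ - φ = 11.6527 - 2.8 = 8.8527 eV

Change in KE:
ΔKE = KE₂ - KE₁ = 8.8527 - 1.2452 = 7.6075 eV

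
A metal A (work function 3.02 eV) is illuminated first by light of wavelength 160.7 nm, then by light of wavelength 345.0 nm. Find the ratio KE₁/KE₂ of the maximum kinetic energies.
8.1835

Using Einstein's equation: KE_max = hc/λ - φ

For λ₁ = 160.7 nm:
E₁ = hc/λ₁ = 7.7153 eV
KE₁ = E₁ - φ = 7.7153 - 3.02 = 4.6953 eV

For λ₂ = 345.0 nm:
E₂ = hc/λ₂ = 3.5937 eV
KE₂ = E₂ - φ = 3.5937 - 3.02 = 0.5737 eV

Ratio: KE₁/KE₂ = 4.6953/0.5737 = 8.1835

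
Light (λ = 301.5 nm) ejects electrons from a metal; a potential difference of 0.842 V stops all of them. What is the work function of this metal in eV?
3.27 eV

The stopping potential gives the maximum kinetic energy: KE_max = eV_s = 0.842 eV

From Einstein's photoelectric equation: KE_max = hc/λ - φ
Rearranging: φ = hc/λ - KE_max

Calculate photon energy:
E_photon = hc/λ = (6.626×10⁻³⁴ J·s)(3×10⁸ m/s) / (301.5×10⁻⁹ m) = 4.1122 eV

Therefore:
φ = 4.1122 - 0.842 = 3.27 eV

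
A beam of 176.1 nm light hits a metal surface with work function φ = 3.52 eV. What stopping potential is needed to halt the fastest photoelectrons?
3.5206 V

The stopping potential V_s satisfies: eV_s = KE_max

First, find KE_max using Einstein's equation:
E_photon = hc/λ = 7.0406 eV
KE_max = E_photon - φ = 7.0406 - 3.52 = 3.5206 eV

Since eV_s = KE_max:
V_s = KE_max/e = 3.5206 V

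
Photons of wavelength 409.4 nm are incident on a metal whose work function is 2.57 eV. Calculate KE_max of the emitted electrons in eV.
0.4584 eV

Using Einstein's photoelectric equation: KE_max = hf - φ = hc/λ - φ

First, calculate the photon energy:
E_photon = hc/λ = (6.626×10⁻³⁴ J·s)(3×10⁸ m/s) / (409.4×10⁻⁹ m)
E_photon = 3.0284 eV

Then, the maximum kinetic energy:
KE_max = E_photon - φ = 3.0284 eV - 2.57 eV = 0.4584 eV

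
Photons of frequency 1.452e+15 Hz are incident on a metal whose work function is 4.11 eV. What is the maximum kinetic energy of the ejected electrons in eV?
1.8950 eV

Using Einstein's photoelectric equation: KE_max = hf - φ

First, calculate the photon energy:
E_photon = hf = (6.626×10⁻³⁴ J·s)(1.452e+15 Hz)
E_photon = 6.0050 eV

Then, the maximum kinetic energy:
KE_max = E_photon - φ = 6.0050 eV - 4.11 eV = 1.8950 eV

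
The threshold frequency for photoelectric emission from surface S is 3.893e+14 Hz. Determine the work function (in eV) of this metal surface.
1.61 eV

At the threshold frequency, photon energy equals work function:
φ = hf₀

Calculating:
φ = (6.626×10⁻³⁴ J·s)(3.893e+14 Hz)
φ = 1.61 eV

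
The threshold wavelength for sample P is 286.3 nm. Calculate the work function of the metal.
4.33 eV

At the threshold wavelength, photon energy equals work function:
φ = hc/λ₀

Calculating:
φ = (6.626×10⁻³⁴ J·s)(3×10⁸ m/s) / (286.3×10⁻⁹ m)
φ = 4.33 eV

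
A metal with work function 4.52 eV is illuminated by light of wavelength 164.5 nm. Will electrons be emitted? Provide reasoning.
Yes

For photoemission, the photon energy must exceed the work function.

Photon energy: E = hc/λ = 7.5370 eV
Work function: φ = 4.52 eV

Since E_photon (7.5370 eV) > φ (4.52 eV), photoemission WILL occur.
The threshold wavelength is λ₀ = hc/φ = 274.3 nm.
Since 164.5 nm < 274.3 nm, the light has sufficient energy.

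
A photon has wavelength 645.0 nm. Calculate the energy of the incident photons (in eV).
1.9222 eV

Using E = hf = hc/λ:

E = hc/λ = (6.626×10⁻³⁴ J·s)(3×10⁸ m/s) / (645.0×10⁻⁹ m)
E = 1.9222 eV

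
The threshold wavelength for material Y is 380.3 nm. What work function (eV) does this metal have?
3.26 eV

At the threshold wavelength, photon energy equals work function:
φ = hc/λ₀

Calculating:
φ = (6.626×10⁻³⁴ J·s)(3×10⁸ m/s) / (380.3×10⁻⁹ m)
φ = 3.26 eV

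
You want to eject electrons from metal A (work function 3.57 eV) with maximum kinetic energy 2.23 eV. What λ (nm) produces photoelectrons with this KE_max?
213.77 nm

From Einstein's equation: KE_max = hc/λ - φ

Rearranging for λ:
hc/λ = KE_max + φ
λ = hc/(KE_max + φ)

Required photon energy:
E_photon = KE_max + φ = 2.23 + 3.57 = 5.80 eV

Required wavelength:
λ = hc/E_photon = (6.626×10⁻³⁴)(3×10⁸) / (5.80 × 1.602×10⁻¹⁹)
λ = 213.77 nm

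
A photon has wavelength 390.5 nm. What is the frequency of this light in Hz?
7.6771e+14 Hz

Using the wave equation: c = fλ

Solving for frequency:
f = c/λ = (3×10⁸ m/s) / (390.5×10⁻⁹ m)
f = 7.6771e+14 Hz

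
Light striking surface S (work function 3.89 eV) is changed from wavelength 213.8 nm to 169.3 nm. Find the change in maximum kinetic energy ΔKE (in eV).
1.5243 eV

Using Einstein's equation: KE_max = hc/λ - φ

For λ₁ = 213.8 nm:
KE₁ = hc/λ₁ - φ = 5.7991 - 3.89 = 1.9091 eV

For λ₂ = 169.3 nm:
KE₂ = hc/λ₂ - φ = 7.3233 - 3.89 = 3.4333 eV

Change in KE:
ΔKE = KE₂ - KE₁ = 3.4333 - 1.9091 = 1.5243 eV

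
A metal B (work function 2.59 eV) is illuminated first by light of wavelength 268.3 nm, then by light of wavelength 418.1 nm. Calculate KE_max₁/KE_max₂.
5.4102

Using Einstein's equation: KE_max = hc/λ - φ

For λ₁ = 268.3 nm:
E₁ = hc/λ₁ = 4.6211 eV
KE₁ = E₁ - φ = 4.6211 - 2.59 = 2.0311 eV

For λ₂ = 418.1 nm:
E₂ = hc/λ₂ = 2.9654 eV
KE₂ = E₂ - φ = 2.9654 - 2.59 = 0.3754 eV

Ratio: KE₁/KE₂ = 2.0311/0.3754 = 5.4102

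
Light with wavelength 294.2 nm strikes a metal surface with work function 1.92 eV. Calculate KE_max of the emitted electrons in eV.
2.2943 eV

Using Einstein's photoelectric equation: KE_max = hf - φ = hc/λ - φ

First, calculate the photon energy:
E_photon = hc/λ = (6.626×10⁻³⁴ J·s)(3×10⁸ m/s) / (294.2×10⁻⁹ m)
E_photon = 4.2143 eV

Then, the maximum kinetic energy:
KE_max = E_photon - φ = 4.2143 eV - 1.92 eV = 2.2943 eV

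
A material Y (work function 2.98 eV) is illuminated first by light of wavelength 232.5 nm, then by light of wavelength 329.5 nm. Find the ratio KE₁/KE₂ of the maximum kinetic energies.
3.0054

Using Einstein's equation: KE_max = hc/λ - φ

For λ₁ = 232.5 nm:
E₁ = hc/λ₁ = 5.3327 eV
KE₁ = E₁ - φ = 5.3327 - 2.98 = 2.3527 eV

For λ₂ = 329.5 nm:
E₂ = hc/λ₂ = 3.7628 eV
KE₂ = E₂ - φ = 3.7628 - 2.98 = 0.7828 eV

Ratio: KE₁/KE₂ = 2.3527/0.7828 = 3.0054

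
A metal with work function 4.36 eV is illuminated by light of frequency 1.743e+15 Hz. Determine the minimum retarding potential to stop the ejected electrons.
2.8485 V

The stopping potential V_s satisfies: eV_s = KE_max

First, find KE_max using Einstein's equation:
E_photon = hf = (6.626×10⁻³⁴ J·s)(1.743e+15 Hz) = 7.2085 eV
KE_max = E_photon - φ = 7.2085 - 4.36 = 2.8485 eV

Since eV_s = KE_max:
V_s = KE_max/e = 2.8485 V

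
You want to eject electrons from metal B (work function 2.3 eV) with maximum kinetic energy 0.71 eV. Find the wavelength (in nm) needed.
411.91 nm

From Einstein's equation: KE_max = hc/λ - φ

Rearranging for λ:
hc/λ = KE_max + φ
λ = hc/(KE_max + φ)

Required photon energy:
E_photon = KE_max + φ = 0.71 + 2.3 = 3.01 eV

Required wavelength:
λ = hc/E_photon = (6.626×10⁻³⁴)(3×10⁸) / (3.01 × 1.602×10⁻¹⁹)
λ = 411.91 nm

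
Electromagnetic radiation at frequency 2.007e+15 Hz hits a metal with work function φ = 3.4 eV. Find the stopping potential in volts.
4.9003 V

The stopping potential V_s satisfies: eV_s = KE_max

First, find KE_max using Einstein's equation:
E_photon = hf = (6.626×10⁻³⁴ J·s)(2.007e+15 Hz) = 8.3003 eV
KE_max = E_photon - φ = 8.3003 - 3.4 = 4.9003 eV

Since eV_s = KE_max:
V_s = KE_max/e = 4.9003 V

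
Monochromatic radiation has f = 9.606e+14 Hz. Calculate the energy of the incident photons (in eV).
3.9727 eV

Using E = hf:

E = hf = (6.626×10⁻³⁴ J·s)(9.606e+14 Hz)
E = 3.9727 eV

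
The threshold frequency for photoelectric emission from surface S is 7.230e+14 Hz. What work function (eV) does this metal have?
2.99 eV

At the threshold frequency, photon energy equals work function:
φ = hf₀

Calculating:
φ = (6.626×10⁻³⁴ J·s)(7.230e+14 Hz)
φ = 2.99 eV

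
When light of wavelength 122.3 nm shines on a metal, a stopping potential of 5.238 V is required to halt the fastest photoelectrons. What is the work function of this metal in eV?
4.90 eV

The stopping potential gives the maximum kinetic energy: KE_max = eV_s = 5.238 eV

From Einstein's photoelectric equation: KE_max = hc/λ - φ
Rearranging: φ = hc/λ - KE_max

Calculate photon energy:
E_photon = hc/λ = (6.626×10⁻³⁴ J·s)(3×10⁸ m/s) / (122.3×10⁻⁹ m) = 10.1377 eV

Therefore:
φ = 10.1377 - 5.238 = 4.90 eV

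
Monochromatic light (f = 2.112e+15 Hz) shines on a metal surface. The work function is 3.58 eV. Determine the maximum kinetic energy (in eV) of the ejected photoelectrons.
5.1545 eV

Using Einstein's photoelectric equation: KE_max = hf - φ

First, calculate the photon energy:
E_photon = hf = (6.626×10⁻³⁴ J·s)(2.112e+15 Hz)
E_photon = 8.7345 eV

Then, the maximum kinetic energy:
KE_max = E_photon - φ = 8.7345 eV - 3.58 eV = 5.1545 eV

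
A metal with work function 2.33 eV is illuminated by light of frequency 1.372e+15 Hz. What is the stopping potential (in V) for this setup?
3.3441 V

The stopping potential V_s satisfies: eV_s = KE_max

First, find KE_max using Einstein's equation:
E_photon = hf = (6.626×10⁻³⁴ J·s)(1.372e+15 Hz) = 5.6741 eV
KE_max = E_photon - φ = 5.6741 - 2.33 = 3.3441 eV

Since eV_s = KE_max:
V_s = KE_max/e = 3.3441 V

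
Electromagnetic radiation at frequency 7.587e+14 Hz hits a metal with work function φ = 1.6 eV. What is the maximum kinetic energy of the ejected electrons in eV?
1.5377 eV

Using Einstein's photoelectric equation: KE_max = hf - φ

First, calculate the photon energy:
E_photon = hf = (6.626×10⁻³⁴ J·s)(7.587e+14 Hz)
E_photon = 3.1377 eV

Then, the maximum kinetic energy:
KE_max = E_photon - φ = 3.1377 eV - 1.6 eV = 1.5377 eV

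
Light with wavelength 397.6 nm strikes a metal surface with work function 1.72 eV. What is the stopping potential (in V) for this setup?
1.3983 V

The stopping potential V_s satisfies: eV_s = KE_max

First, find KE_max using Einstein's equation:
E_photon = hc/λ = 3.1183 eV
KE_max = E_photon - φ = 3.1183 - 1.72 = 1.3983 eV

Since eV_s = KE_max:
V_s = KE_max/e = 1.3983 V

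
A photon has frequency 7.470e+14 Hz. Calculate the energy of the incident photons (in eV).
3.0893 eV

Using E = hf:

E = hf = (6.626×10⁻³⁴ J·s)(7.470e+14 Hz)
E = 3.0893 eV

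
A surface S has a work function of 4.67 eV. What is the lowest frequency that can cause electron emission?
1.1292e+15 Hz

The threshold frequency is when the photon energy equals the work function:
hf₀ = φ

Solving for f₀:
f₀ = φ/h = (4.67 eV × 1.602×10⁻¹⁹ J/eV) / (6.626×10⁻³⁴ J·s)
f₀ = 1.1292e+15 Hz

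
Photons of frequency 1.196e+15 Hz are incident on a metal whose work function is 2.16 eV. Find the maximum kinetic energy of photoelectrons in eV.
2.7863 eV

Using Einstein's photoelectric equation: KE_max = hf - φ

First, calculate the photon energy:
E_photon = hf = (6.626×10⁻³⁴ J·s)(1.196e+15 Hz)
E_photon = 4.9463 eV

Then, the maximum kinetic energy:
KE_max = E_photon - φ = 4.9463 eV - 2.16 eV = 2.7863 eV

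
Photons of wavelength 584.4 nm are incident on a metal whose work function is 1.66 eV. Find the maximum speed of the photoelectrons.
4.0294e+05 m/s

First, find the maximum kinetic energy:
E_photon = hc/λ = 2.1216 eV
KE_max = E_photon - φ = 2.1216 - 1.66 = 0.4616 eV

Convert to Joules: KE_max = 0.4616 × 1.602×10⁻¹⁹ J = 7.3951e-20 J

Then use KE = ½mv² to find velocity:
v = √(2·KE/m) = √(2 × 7.3951e-20 J / 9.109e-31 kg)
v = 4.0294e+05 m/s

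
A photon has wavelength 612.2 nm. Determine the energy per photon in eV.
2.0252 eV

Using E = hf = hc/λ:

E = hc/λ = (6.626×10⁻³⁴ J·s)(3×10⁸ m/s) / (612.2×10⁻⁹ m)
E = 2.0252 eV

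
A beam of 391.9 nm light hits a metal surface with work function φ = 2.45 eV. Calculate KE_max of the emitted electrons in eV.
0.7137 eV

Using Einstein's photoelectric equation: KE_max = hf - φ = hc/λ - φ

First, calculate the photon energy:
E_photon = hc/λ = (6.626×10⁻³⁴ J·s)(3×10⁸ m/s) / (391.9×10⁻⁹ m)
E_photon = 3.1637 eV

Then, the maximum kinetic energy:
KE_max = E_photon - φ = 3.1637 eV - 2.45 eV = 0.7137 eV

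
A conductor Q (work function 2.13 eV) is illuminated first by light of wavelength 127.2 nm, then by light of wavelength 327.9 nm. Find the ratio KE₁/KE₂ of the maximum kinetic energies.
4.6132

Using Einstein's equation: KE_max = hc/λ - φ

For λ₁ = 127.2 nm:
E₁ = hc/λ₁ = 9.7472 eV
KE₁ = E₁ - φ = 9.7472 - 2.13 = 7.6172 eV

For λ₂ = 327.9 nm:
E₂ = hc/λ₂ = 3.7812 eV
KE₂ = E₂ - φ = 3.7812 - 2.13 = 1.6512 eV

Ratio: KE₁/KE₂ = 7.6172/1.6512 = 4.6132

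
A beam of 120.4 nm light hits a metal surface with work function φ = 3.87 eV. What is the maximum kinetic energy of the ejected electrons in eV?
6.4277 eV

Using Einstein's photoelectric equation: KE_max = hf - φ = hc/λ - φ

First, calculate the photon energy:
E_photon = hc/λ = (6.626×10⁻³⁴ J·s)(3×10⁸ m/s) / (120.4×10⁻⁹ m)
E_photon = 10.2977 eV

Then, the maximum kinetic energy:
KE_max = E_photon - φ = 10.2977 eV - 3.87 eV = 6.4277 eV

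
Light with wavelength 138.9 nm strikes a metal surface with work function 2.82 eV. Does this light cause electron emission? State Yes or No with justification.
Yes

For photoemission, the photon energy must exceed the work function.

Photon energy: E = hc/λ = 8.9261 eV
Work function: φ = 2.82 eV

Since E_photon (8.9261 eV) > φ (2.82 eV), photoemission WILL occur.
The threshold wavelength is λ₀ = hc/φ = 439.7 nm.
Since 138.9 nm < 439.7 nm, the light has sufficient energy.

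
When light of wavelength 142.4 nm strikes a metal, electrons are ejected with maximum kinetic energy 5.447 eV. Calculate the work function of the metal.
3.26 eV

From Einstein's photoelectric equation: KE_max = hf - φ = hc/λ - φ

Rearranging for φ:
φ = hc/λ - KE_max

Calculate photon energy:
E_photon = hc/λ = 8.7068 eV

Therefore:
φ = 8.7068 - 5.447 = 3.26 eV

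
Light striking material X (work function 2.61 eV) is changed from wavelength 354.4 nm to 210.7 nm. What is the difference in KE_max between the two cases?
2.3860 eV

Using Einstein's equation: KE_max = hc/λ - φ

For λ₁ = 354.4 nm:
KE₁ = hc/λ₁ - φ = 3.4984 - 2.61 = 0.8884 eV

For λ₂ = 210.7 nm:
KE₂ = hc/λ₂ - φ = 5.8844 - 2.61 = 3.2744 eV

Change in KE:
ΔKE = KE₂ - KE₁ = 3.2744 - 0.8884 = 2.3860 eV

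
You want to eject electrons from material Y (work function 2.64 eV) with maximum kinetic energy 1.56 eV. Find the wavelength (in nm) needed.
295.20 nm

From Einstein's equation: KE_max = hc/λ - φ

Rearranging for λ:
hc/λ = KE_max + φ
λ = hc/(KE_max + φ)

Required photon energy:
E_photon = KE_max + φ = 1.56 + 2.64 = 4.20 eV

Required wavelength:
λ = hc/E_photon = (6.626×10⁻³⁴)(3×10⁸) / (4.20 × 1.602×10⁻¹⁹)
λ = 295.20 nm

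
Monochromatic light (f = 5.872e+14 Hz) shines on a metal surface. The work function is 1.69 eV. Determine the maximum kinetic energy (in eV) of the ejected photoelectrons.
0.7385 eV

Using Einstein's photoelectric equation: KE_max = hf - φ

First, calculate the photon energy:
E_photon = hf = (6.626×10⁻³⁴ J·s)(5.872e+14 Hz)
E_photon = 2.4285 eV

Then, the maximum kinetic energy:
KE_max = E_photon - φ = 2.4285 eV - 1.69 eV = 0.7385 eV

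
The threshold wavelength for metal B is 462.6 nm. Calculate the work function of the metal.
2.68 eV

At the threshold wavelength, photon energy equals work function:
φ = hc/λ₀

Calculating:
φ = (6.626×10⁻³⁴ J·s)(3×10⁸ m/s) / (462.6×10⁻⁹ m)
φ = 2.68 eV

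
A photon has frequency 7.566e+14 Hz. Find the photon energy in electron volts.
3.1290 eV

Using E = hf:

E = hf = (6.626×10⁻³⁴ J·s)(7.566e+14 Hz)
E = 3.1290 eV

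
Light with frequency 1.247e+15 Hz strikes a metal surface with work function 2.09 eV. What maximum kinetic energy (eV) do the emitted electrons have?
3.0672 eV

Using Einstein's photoelectric equation: KE_max = hf - φ

First, calculate the photon energy:
E_photon = hf = (6.626×10⁻³⁴ J·s)(1.247e+15 Hz)
E_photon = 5.1572 eV

Then, the maximum kinetic energy:
KE_max = E_photon - φ = 5.1572 eV - 2.09 eV = 3.0672 eV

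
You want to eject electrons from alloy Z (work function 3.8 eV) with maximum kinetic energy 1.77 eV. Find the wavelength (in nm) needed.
222.59 nm

From Einstein's equation: KE_max = hc/λ - φ

Rearranging for λ:
hc/λ = KE_max + φ
λ = hc/(KE_max + φ)

Required photon energy:
E_photon = KE_max + φ = 1.77 + 3.8 = 5.57 eV

Required wavelength:
λ = hc/E_photon = (6.626×10⁻³⁴)(3×10⁸) / (5.57 × 1.602×10⁻¹⁹)
λ = 222.59 nm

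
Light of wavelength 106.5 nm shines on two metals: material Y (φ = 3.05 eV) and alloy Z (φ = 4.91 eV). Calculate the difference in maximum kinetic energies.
1.8600 eV

Using KE_max = hc/λ - φ for each metal:

Photon energy: E = hc/λ = 11.6417 eV

For material Y (φ₁ = 3.05 eV):
KE₁ = E - φ₁ = 11.6417 - 3.05 = 8.5917 eV

For alloy Z (φ₂ = 4.91 eV):
KE₂ = E - φ₂ = 11.6417 - 4.91 = 6.7317 eV

Difference:
ΔKE = KE₁ - KE₂ = 8.5917 - 6.7317 = 1.8600 eV

Note: The difference equals the difference in work functions: 4.91 - 3.05 = 1.86 eV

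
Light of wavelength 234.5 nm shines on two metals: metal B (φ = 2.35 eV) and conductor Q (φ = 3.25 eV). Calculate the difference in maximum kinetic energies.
0.9000 eV

Using KE_max = hc/λ - φ for each metal:

Photon energy: E = hc/λ = 5.2872 eV

For metal B (φ₁ = 2.35 eV):
KE₁ = E - φ₁ = 5.2872 - 2.35 = 2.9372 eV

For conductor Q (φ₂ = 3.25 eV):
KE₂ = E - φ₂ = 5.2872 - 3.25 = 2.0372 eV

Difference:
ΔKE = KE₁ - KE₂ = 2.9372 - 2.0372 = 0.9000 eV

Note: The difference equals the difference in work functions: 3.25 - 2.35 = 0.90 eV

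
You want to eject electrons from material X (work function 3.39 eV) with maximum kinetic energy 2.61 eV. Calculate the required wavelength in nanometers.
206.64 nm

From Einstein's equation: KE_max = hc/λ - φ

Rearranging for λ:
hc/λ = KE_max + φ
λ = hc/(KE_max + φ)

Required photon energy:
E_photon = KE_max + φ = 2.61 + 3.39 = 6.00 eV

Required wavelength:
λ = hc/E_photon = (6.626×10⁻³⁴)(3×10⁸) / (6.00 × 1.602×10⁻¹⁹)
λ = 206.64 nm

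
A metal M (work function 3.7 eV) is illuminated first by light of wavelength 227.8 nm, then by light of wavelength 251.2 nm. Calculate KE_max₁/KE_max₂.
1.4103

Using Einstein's equation: KE_max = hc/λ - φ

For λ₁ = 227.8 nm:
E₁ = hc/λ₁ = 5.4427 eV
KE₁ = E₁ - φ = 5.4427 - 3.7 = 1.7427 eV

For λ₂ = 251.2 nm:
E₂ = hc/λ₂ = 4.9357 eV
KE₂ = E₂ - φ = 4.9357 - 3.7 = 1.2357 eV

Ratio: KE₁/KE₂ = 1.7427/1.2357 = 1.4103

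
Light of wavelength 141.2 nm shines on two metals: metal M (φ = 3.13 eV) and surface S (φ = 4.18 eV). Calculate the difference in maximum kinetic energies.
1.0500 eV

Using KE_max = hc/λ - φ for each metal:

Photon energy: E = hc/λ = 8.7808 eV

For metal M (φ₁ = 3.13 eV):
KE₁ = E - φ₁ = 8.7808 - 3.13 = 5.6508 eV

For surface S (φ₂ = 4.18 eV):
KE₂ = E - φ₂ = 8.7808 - 4.18 = 4.6008 eV

Difference:
ΔKE = KE₁ - KE₂ = 5.6508 - 4.6008 = 1.0500 eV

Note: The difference equals the difference in work functions: 4.18 - 3.13 = 1.05 eV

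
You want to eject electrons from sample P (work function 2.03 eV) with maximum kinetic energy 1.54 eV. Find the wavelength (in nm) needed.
347.29 nm

From Einstein's equation: KE_max = hc/λ - φ

Rearranging for λ:
hc/λ = KE_max + φ
λ = hc/(KE_max + φ)

Required photon energy:
E_photon = KE_max + φ = 1.54 + 2.03 = 3.57 eV

Required wavelength:
λ = hc/E_photon = (6.626×10⁻³⁴)(3×10⁸) / (3.57 × 1.602×10⁻¹⁹)
λ = 347.29 nm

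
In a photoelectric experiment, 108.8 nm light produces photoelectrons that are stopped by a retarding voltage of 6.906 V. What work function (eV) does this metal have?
4.49 eV

The stopping potential gives the maximum kinetic energy: KE_max = eV_s = 6.906 eV

From Einstein's photoelectric equation: KE_max = hc/λ - φ
Rearranging: φ = hc/λ - KE_max

Calculate photon energy:
E_photon = hc/λ = (6.626×10⁻³⁴ J·s)(3×10⁸ m/s) / (108.8×10⁻⁹ m) = 11.3956 eV

Therefore:
φ = 11.3956 - 6.906 = 4.49 eV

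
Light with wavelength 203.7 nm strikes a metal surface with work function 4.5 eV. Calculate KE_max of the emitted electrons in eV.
1.5866 eV

Using Einstein's photoelectric equation: KE_max = hf - φ = hc/λ - φ

First, calculate the photon energy:
E_photon = hc/λ = (6.626×10⁻³⁴ J·s)(3×10⁸ m/s) / (203.7×10⁻⁹ m)
E_photon = 6.0866 eV

Then, the maximum kinetic energy:
KE_max = E_photon - φ = 6.0866 eV - 4.5 eV = 1.5866 eV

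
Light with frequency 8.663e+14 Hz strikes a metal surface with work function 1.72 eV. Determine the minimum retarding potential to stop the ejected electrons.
1.8627 V

The stopping potential V_s satisfies: eV_s = KE_max

First, find KE_max using Einstein's equation:
E_photon = hf = (6.626×10⁻³⁴ J·s)(8.663e+14 Hz) = 3.5827 eV
KE_max = E_photon - φ = 3.5827 - 1.72 = 1.8627 eV

Since eV_s = KE_max:
V_s = KE_max/e = 1.8627 V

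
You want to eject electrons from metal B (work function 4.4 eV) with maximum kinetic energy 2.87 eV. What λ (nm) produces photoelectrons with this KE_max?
170.54 nm

From Einstein's equation: KE_max = hc/λ - φ

Rearranging for λ:
hc/λ = KE_max + φ
λ = hc/(KE_max + φ)

Required photon energy:
E_photon = KE_max + φ = 2.87 + 4.4 = 7.27 eV

Required wavelength:
λ = hc/E_photon = (6.626×10⁻³⁴)(3×10⁸) / (7.27 × 1.602×10⁻¹⁹)
λ = 170.54 nm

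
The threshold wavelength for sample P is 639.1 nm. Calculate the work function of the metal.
1.94 eV

At the threshold wavelength, photon energy equals work function:
φ = hc/λ₀

Calculating:
φ = (6.626×10⁻³⁴ J·s)(3×10⁸ m/s) / (639.1×10⁻⁹ m)
φ = 1.94 eV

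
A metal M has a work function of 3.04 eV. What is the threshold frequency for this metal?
7.3507e+14 Hz

The threshold frequency is when the photon energy equals the work function:
hf₀ = φ

Solving for f₀:
f₀ = φ/h = (3.04 eV × 1.602×10⁻¹⁹ J/eV) / (6.626×10⁻³⁴ J·s)
f₀ = 7.3507e+14 Hz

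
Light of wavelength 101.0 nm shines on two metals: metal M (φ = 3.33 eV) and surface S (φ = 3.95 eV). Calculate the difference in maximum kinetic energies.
0.6200 eV

Using KE_max = hc/λ - φ for each metal:

Photon energy: E = hc/λ = 12.2757 eV

For metal M (φ₁ = 3.33 eV):
KE₁ = E - φ₁ = 12.2757 - 3.33 = 8.9457 eV

For surface S (φ₂ = 3.95 eV):
KE₂ = E - φ₂ = 12.2757 - 3.95 = 8.3257 eV

Difference:
ΔKE = KE₁ - KE₂ = 8.9457 - 8.3257 = 0.6200 eV

Note: The difference equals the difference in work functions: 3.95 - 3.33 = 0.62 eV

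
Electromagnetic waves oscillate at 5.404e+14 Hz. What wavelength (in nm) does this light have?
554.76 nm

Using the wave equation: c = fλ

Solving for wavelength:
λ = c/f = (3×10⁸ m/s) / (5.404e+14 Hz)
λ = 554.76 nm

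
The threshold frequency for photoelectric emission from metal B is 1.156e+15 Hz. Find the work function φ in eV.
4.78 eV

At the threshold frequency, photon energy equals work function:
φ = hf₀

Calculating:
φ = (6.626×10⁻³⁴ J·s)(1.156e+15 Hz)
φ = 4.78 eV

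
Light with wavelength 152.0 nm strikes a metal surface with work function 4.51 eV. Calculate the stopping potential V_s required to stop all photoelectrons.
3.6469 V

The stopping potential V_s satisfies: eV_s = KE_max

First, find KE_max using Einstein's equation:
E_photon = hc/λ = 8.1569 eV
KE_max = E_photon - φ = 8.1569 - 4.51 = 3.6469 eV

Since eV_s = KE_max:
V_s = KE_max/e = 3.6469 V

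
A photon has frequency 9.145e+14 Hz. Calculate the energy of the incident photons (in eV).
3.7821 eV

Using E = hf:

E = hf = (6.626×10⁻³⁴ J·s)(9.145e+14 Hz)
E = 3.7821 eV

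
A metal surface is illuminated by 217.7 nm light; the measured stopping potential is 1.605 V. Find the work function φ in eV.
4.09 eV

The stopping potential gives the maximum kinetic energy: KE_max = eV_s = 1.605 eV

From Einstein's photoelectric equation: KE_max = hc/λ - φ
Rearranging: φ = hc/λ - KE_max

Calculate photon energy:
E_photon = hc/λ = (6.626×10⁻³⁴ J·s)(3×10⁸ m/s) / (217.7×10⁻⁹ m) = 5.6952 eV

Therefore:
φ = 5.6952 - 1.605 = 4.09 eV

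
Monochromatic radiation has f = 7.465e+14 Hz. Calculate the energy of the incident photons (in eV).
3.0873 eV

Using E = hf:

E = hf = (6.626×10⁻³⁴ J·s)(7.465e+14 Hz)
E = 3.0873 eV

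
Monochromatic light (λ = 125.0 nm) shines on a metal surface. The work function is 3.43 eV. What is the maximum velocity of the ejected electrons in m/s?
1.5108e+06 m/s

First, find the maximum kinetic energy:
E_photon = hc/λ = 9.9187 eV
KE_max = E_photon - φ = 9.9187 - 3.43 = 6.4887 eV

Convert to Joules: KE_max = 6.4887 × 1.602×10⁻¹⁹ J = 1.0396e-18 J

Then use KE = ½mv² to find velocity:
v = √(2·KE/m) = √(2 × 1.0396e-18 J / 9.109e-31 kg)
v = 1.5108e+06 m/s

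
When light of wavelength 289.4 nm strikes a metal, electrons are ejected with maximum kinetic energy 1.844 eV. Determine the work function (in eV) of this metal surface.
2.44 eV

From Einstein's photoelectric equation: KE_max = hf - φ = hc/λ - φ

Rearranging for φ:
φ = hc/λ - KE_max

Calculate photon energy:
E_photon = hc/λ = 4.2842 eV

Therefore:
φ = 4.2842 - 1.844 = 2.44 eV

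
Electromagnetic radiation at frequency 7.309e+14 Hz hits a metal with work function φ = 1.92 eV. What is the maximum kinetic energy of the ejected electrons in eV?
1.1028 eV

Using Einstein's photoelectric equation: KE_max = hf - φ

First, calculate the photon energy:
E_photon = hf = (6.626×10⁻³⁴ J·s)(7.309e+14 Hz)
E_photon = 3.0228 eV

Then, the maximum kinetic energy:
KE_max = E_photon - φ = 3.0228 eV - 1.92 eV = 1.1028 eV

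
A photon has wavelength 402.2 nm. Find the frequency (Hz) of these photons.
7.4538e+14 Hz

Using the wave equation: c = fλ

Solving for frequency:
f = c/λ = (3×10⁸ m/s) / (402.2×10⁻⁹ m)
f = 7.4538e+14 Hz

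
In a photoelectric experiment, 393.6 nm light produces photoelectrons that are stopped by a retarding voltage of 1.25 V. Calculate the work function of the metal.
1.90 eV

The stopping potential gives the maximum kinetic energy: KE_max = eV_s = 1.25 eV

From Einstein's photoelectric equation: KE_max = hc/λ - φ
Rearranging: φ = hc/λ - KE_max

Calculate photon energy:
E_photon = hc/λ = (6.626×10⁻³⁴ J·s)(3×10⁸ m/s) / (393.6×10⁻⁹ m) = 3.1500 eV

Therefore:
φ = 3.1500 - 1.25 = 1.90 eV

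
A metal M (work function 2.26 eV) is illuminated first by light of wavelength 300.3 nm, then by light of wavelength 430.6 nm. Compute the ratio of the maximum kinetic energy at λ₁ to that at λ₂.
3.0172

Using Einstein's equation: KE_max = hc/λ - φ

For λ₁ = 300.3 nm:
E₁ = hc/λ₁ = 4.1287 eV
KE₁ = E₁ - φ = 4.1287 - 2.26 = 1.8687 eV

For λ₂ = 430.6 nm:
E₂ = hc/λ₂ = 2.8793 eV
KE₂ = E₂ - φ = 2.8793 - 2.26 = 0.6193 eV

Ratio: KE₁/KE₂ = 1.8687/0.6193 = 3.0172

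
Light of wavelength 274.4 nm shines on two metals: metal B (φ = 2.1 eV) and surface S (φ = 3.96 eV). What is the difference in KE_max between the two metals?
1.8600 eV

Using KE_max = hc/λ - φ for each metal:

Photon energy: E = hc/λ = 4.5184 eV

For metal B (φ₁ = 2.1 eV):
KE₁ = E - φ₁ = 4.5184 - 2.1 = 2.4184 eV

For surface S (φ₂ = 3.96 eV):
KE₂ = E - φ₂ = 4.5184 - 3.96 = 0.5584 eV

Difference:
ΔKE = KE₁ - KE₂ = 2.4184 - 0.5584 = 1.8600 eV

Note: The difference equals the difference in work functions: 3.96 - 2.1 = 1.86 eV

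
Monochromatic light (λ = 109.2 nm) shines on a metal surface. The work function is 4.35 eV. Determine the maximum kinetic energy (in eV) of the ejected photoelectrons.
7.0039 eV

Using Einstein's photoelectric equation: KE_max = hf - φ = hc/λ - φ

First, calculate the photon energy:
E_photon = hc/λ = (6.626×10⁻³⁴ J·s)(3×10⁸ m/s) / (109.2×10⁻⁹ m)
E_photon = 11.3539 eV

Then, the maximum kinetic energy:
KE_max = E_photon - φ = 11.3539 eV - 4.35 eV = 7.0039 eV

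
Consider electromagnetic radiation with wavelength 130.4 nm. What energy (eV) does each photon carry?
9.5080 eV

Using E = hf = hc/λ:

E = hc/λ = (6.626×10⁻³⁴ J·s)(3×10⁸ m/s) / (130.4×10⁻⁹ m)
E = 9.5080 eV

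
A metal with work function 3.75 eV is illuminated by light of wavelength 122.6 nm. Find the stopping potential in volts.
6.3629 V

The stopping potential V_s satisfies: eV_s = KE_max

First, find KE_max using Einstein's equation:
E_photon = hc/λ = 10.1129 eV
KE_max = E_photon - φ = 10.1129 - 3.75 = 6.3629 eV

Since eV_s = KE_max:
V_s = KE_max/e = 6.3629 V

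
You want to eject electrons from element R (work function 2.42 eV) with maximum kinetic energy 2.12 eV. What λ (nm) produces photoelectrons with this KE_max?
273.09 nm

From Einstein's equation: KE_max = hc/λ - φ

Rearranging for λ:
hc/λ = KE_max + φ
λ = hc/(KE_max + φ)

Required photon energy:
E_photon = KE_max + φ = 2.12 + 2.42 = 4.54 eV

Required wavelength:
λ = hc/E_photon = (6.626×10⁻³⁴)(3×10⁸) / (4.54 × 1.602×10⁻¹⁹)
λ = 273.09 nm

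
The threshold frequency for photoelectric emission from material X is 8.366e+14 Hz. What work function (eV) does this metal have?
3.46 eV

At the threshold frequency, photon energy equals work function:
φ = hf₀

Calculating:
φ = (6.626×10⁻³⁴ J·s)(8.366e+14 Hz)
φ = 3.46 eV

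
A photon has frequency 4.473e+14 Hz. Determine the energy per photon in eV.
1.8499 eV

Using E = hf:

E = hf = (6.626×10⁻³⁴ J·s)(4.473e+14 Hz)
E = 1.8499 eV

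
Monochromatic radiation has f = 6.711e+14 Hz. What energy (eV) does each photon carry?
2.7754 eV

Using E = hf:

E = hf = (6.626×10⁻³⁴ J·s)(6.711e+14 Hz)
E = 2.7754 eV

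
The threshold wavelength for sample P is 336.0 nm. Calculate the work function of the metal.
3.69 eV

At the threshold wavelength, photon energy equals work function:
φ = hc/λ₀

Calculating:
φ = (6.626×10⁻³⁴ J·s)(3×10⁸ m/s) / (336.0×10⁻⁹ m)
φ = 3.69 eV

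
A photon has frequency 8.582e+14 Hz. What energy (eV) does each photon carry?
3.5492 eV

Using E = hf:

E = hf = (6.626×10⁻³⁴ J·s)(8.582e+14 Hz)
E = 3.5492 eV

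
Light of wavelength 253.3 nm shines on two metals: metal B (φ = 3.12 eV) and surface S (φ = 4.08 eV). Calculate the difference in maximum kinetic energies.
0.9600 eV

Using KE_max = hc/λ - φ for each metal:

Photon energy: E = hc/λ = 4.8948 eV

For metal B (φ₁ = 3.12 eV):
KE₁ = E - φ₁ = 4.8948 - 3.12 = 1.7748 eV

For surface S (φ₂ = 4.08 eV):
KE₂ = E - φ₂ = 4.8948 - 4.08 = 0.8148 eV

Difference:
ΔKE = KE₁ - KE₂ = 1.7748 - 0.8148 = 0.9600 eV

Note: The difference equals the difference in work functions: 4.08 - 3.12 = 0.96 eV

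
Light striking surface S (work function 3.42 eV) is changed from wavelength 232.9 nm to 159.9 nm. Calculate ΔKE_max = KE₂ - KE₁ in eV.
2.4304 eV

Using Einstein's equation: KE_max = hc/λ - φ

For λ₁ = 232.9 nm:
KE₁ = hc/λ₁ - φ = 5.3235 - 3.42 = 1.9035 eV

For λ₂ = 159.9 nm:
KE₂ = hc/λ₂ - φ = 7.7539 - 3.42 = 4.3339 eV

Change in KE:
ΔKE = KE₂ - KE₁ = 4.3339 - 1.9035 = 2.4304 eV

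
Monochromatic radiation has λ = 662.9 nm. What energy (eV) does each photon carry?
1.8703 eV

Using E = hf = hc/λ:

E = hc/λ = (6.626×10⁻³⁴ J·s)(3×10⁸ m/s) / (662.9×10⁻⁹ m)
E = 1.8703 eV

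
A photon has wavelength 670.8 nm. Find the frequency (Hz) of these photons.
4.4692e+14 Hz

Using the wave equation: c = fλ

Solving for frequency:
f = c/λ = (3×10⁸ m/s) / (670.8×10⁻⁹ m)
f = 4.4692e+14 Hz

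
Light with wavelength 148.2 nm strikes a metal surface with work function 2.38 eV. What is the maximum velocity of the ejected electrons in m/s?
1.4511e+06 m/s

First, find the maximum kinetic energy:
E_photon = hc/λ = 8.3660 eV
KE_max = E_photon - φ = 8.3660 - 2.38 = 5.9860 eV

Convert to Joules: KE_max = 5.9860 × 1.602×10⁻¹⁹ J = 9.5906e-19 J

Then use KE = ½mv² to find velocity:
v = √(2·KE/m) = √(2 × 9.5906e-19 J / 9.109e-31 kg)
v = 1.4511e+06 m/s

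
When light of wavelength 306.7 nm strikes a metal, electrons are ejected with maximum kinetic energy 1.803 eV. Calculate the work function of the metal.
2.24 eV

From Einstein's photoelectric equation: KE_max = hf - φ = hc/λ - φ

Rearranging for φ:
φ = hc/λ - KE_max

Calculate photon energy:
E_photon = hc/λ = 4.0425 eV

Therefore:
φ = 4.0425 - 1.803 = 2.24 eV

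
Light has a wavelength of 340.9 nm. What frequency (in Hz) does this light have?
8.7941e+14 Hz

Using the wave equation: c = fλ

Solving for frequency:
f = c/λ = (3×10⁸ m/s) / (340.9×10⁻⁹ m)
f = 8.7941e+14 Hz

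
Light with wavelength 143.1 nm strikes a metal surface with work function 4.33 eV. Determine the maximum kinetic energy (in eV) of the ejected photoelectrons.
4.3342 eV

Using Einstein's photoelectric equation: KE_max = hf - φ = hc/λ - φ

First, calculate the photon energy:
E_photon = hc/λ = (6.626×10⁻³⁴ J·s)(3×10⁸ m/s) / (143.1×10⁻⁹ m)
E_photon = 8.6642 eV

Then, the maximum kinetic energy:
KE_max = E_photon - φ = 8.6642 eV - 4.33 eV = 4.3342 eV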